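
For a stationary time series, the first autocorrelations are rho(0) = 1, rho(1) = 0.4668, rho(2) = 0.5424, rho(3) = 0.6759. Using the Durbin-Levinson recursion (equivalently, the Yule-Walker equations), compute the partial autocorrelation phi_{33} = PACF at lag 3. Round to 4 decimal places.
\phi_{33} = 0.5160

The PACF at lag k is phi_{kk}, the last component of the solution
to the Yule-Walker system G_k phi = r_k where
  (G_k)_{ij} = rho(|i - j|), (r_k)_i = rho(i), i,j = 1..k.
Equivalently, Durbin-Levinson gives phi_{kk} iteratively:
  phi_{11} = rho(1)
  phi_{kk} = [rho(k) - sum_{j=1..k-1} phi_{k-1,j} rho(k-j)]
            / [1 - sum_{j=1..k-1} phi_{k-1,j} rho(j)],
  phi_{k,j} = phi_{k-1,j} - phi_{kk} phi_{k-1,k-j},  j = 1..k-1.
Step k = 1:
  phi_11 = rho(1) = 0.4668.
Step k = 2:
  phi_22 = [rho(2) - phi_11 rho(1)] / [1 - phi_11 rho(1)] = [0.5424 - (0.4668)(0.4668)] / [1 - (0.4668)(0.4668)]
         = 0.32449776 / 0.78209776 = 0.414907.
  Update: phi_21 = phi_11 - phi_22 phi_11 = 0.4668 - (0.414907)(0.4668) = 0.273121.
Step k = 3:
  phi_33 = [rho(3) - phi_21 rho(2) - phi_22 rho(1)] / [1 - phi_21 rho(1) - phi_22 rho(2)]
    numerator   = 0.6759 - (0.273121)(0.5424) - (0.414907)(0.4668) = 0.33408038
    denominator = 1 - (0.273121)(0.4668) - (0.414907)(0.5424) = 0.6474614
  phi_33 = 0.33408038 / 0.6474614 = 0.516.
Therefore phi_{33} = 0.5160.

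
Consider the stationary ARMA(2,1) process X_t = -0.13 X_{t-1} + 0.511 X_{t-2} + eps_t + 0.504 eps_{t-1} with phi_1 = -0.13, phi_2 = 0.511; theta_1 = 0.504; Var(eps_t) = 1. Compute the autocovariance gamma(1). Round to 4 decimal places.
\gamma(1) = 0.6489

Multiply the model equation by X_{t-k} and take expectations. With theta_0 = psi_0 = 1 and psi_j the MA(infinity) weights, this gives
  gamma(k) - sum_i phi_i gamma(k-i) = c_k,
  c_k = sigma^2 * sum_{j=k..q} theta_j psi_{j-k}   (c_k = 0 for k > q),
using gamma(-m) = gamma(m).
psi-weights needed (psi_j = theta_j + sum_i phi_i psi_{j-i}):
  psi_1 = theta_1 + phi_1 = 0.504 + (-0.13) = 0.374
Right-hand sides:
  c_0 = sigma^2 (1 + theta_1 psi_1) = 1 * (1 + (0.504)(0.374)) = 1 * 1.188496 = 1.188496
  c_1 = sigma^2 theta_1 = 1 * (0.504) = 0.504
  c_2 = 0
Equations for k = 0, 1, 2 (AR order 2, c_2 = 0):
  (E0) gamma(0) = phi_1 gamma(1) + phi_2 gamma(2) + c_0
  (E1) gamma(1) = phi_1 gamma(0) + phi_2 gamma(1) + c_1
  (E2) gamma(2) = phi_1 gamma(1) + phi_2 gamma(0)
From (E1): gamma(1) = A gamma(0) + B with
  A = phi_1 / (1 - phi_2) = -0.13 / 0.489 = -0.265849,   B = c_1 / (1 - phi_2) = 0.504 / 0.489 = 1.030675.
Insert (E2) into (E0): gamma(0) (1 - phi_2^2) = phi_1 (1 + phi_2) gamma(1) + c_0.
  phi_1 (1 + phi_2) = (-0.13)(1.511) = -0.19643,   1 - phi_2^2 = 0.738879.
Replace gamma(1) by A gamma(0) + B and collect gamma(0):
  gamma(0) [0.738879 - (-0.19643)(-0.265849)] = (-0.19643)(1.030675) + 1.188496
  gamma(0) * 0.686658 = 0.986041
  gamma(0) = 0.986041 / 0.686658 = 1.435999.
  gamma(1) = A gamma(0) + B = (-0.265849)(1.435999) + (1.030675) = 0.648916.
Therefore gamma(1) = 0.6489 (to 4 decimal places).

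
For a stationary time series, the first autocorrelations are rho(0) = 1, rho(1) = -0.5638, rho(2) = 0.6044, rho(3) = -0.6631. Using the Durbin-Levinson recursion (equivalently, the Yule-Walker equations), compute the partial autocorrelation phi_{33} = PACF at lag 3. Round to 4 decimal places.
\phi_{33} = -0.4070

The PACF at lag k is phi_{kk}, the last component of the solution
to the Yule-Walker system G_k phi = r_k where
  (G_k)_{ij} = rho(|i - j|), (r_k)_i = rho(i), i,j = 1..k.
Equivalently, Durbin-Levinson gives phi_{kk} iteratively:
  phi_{11} = rho(1)
  phi_{kk} = [rho(k) - sum_{j=1..k-1} phi_{k-1,j} rho(k-j)]
            / [1 - sum_{j=1..k-1} phi_{k-1,j} rho(j)],
  phi_{k,j} = phi_{k-1,j} - phi_{kk} phi_{k-1,k-j},  j = 1..k-1.
Step k = 1:
  phi_11 = rho(1) = -0.5638.
Step k = 2:
  phi_22 = [rho(2) - phi_11 rho(1)] / [1 - phi_11 rho(1)] = [0.6044 - (-0.5638)(-0.5638)] / [1 - (-0.5638)(-0.5638)]
         = 0.28652956 / 0.68212956 = 0.420052.
  Update: phi_21 = phi_11 - phi_22 phi_11 = -0.5638 - (0.420052)(-0.5638) = -0.326975.
Step k = 3:
  phi_33 = [rho(3) - phi_21 rho(2) - phi_22 rho(1)] / [1 - phi_21 rho(1) - phi_22 rho(2)]
    numerator   = -0.6631 - (-0.326975)(0.6044) - (0.420052)(-0.5638) = -0.22865129
    denominator = 1 - (-0.326975)(-0.5638) - (0.420052)(0.6044) = 0.56177238
  phi_33 = -0.22865129 / 0.56177238 = -0.407.
Therefore phi_{33} = -0.4070.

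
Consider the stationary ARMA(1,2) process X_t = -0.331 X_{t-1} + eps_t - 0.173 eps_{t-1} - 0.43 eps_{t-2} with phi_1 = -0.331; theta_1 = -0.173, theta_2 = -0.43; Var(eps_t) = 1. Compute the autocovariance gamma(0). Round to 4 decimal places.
\gamma(0) = 1.3318

Multiply the model equation by X_{t-k} and take expectations. With theta_0 = psi_0 = 1 and psi_j the MA(infinity) weights, this gives
  gamma(k) - sum_i phi_i gamma(k-i) = c_k,
  c_k = sigma^2 * sum_{j=k..q} theta_j psi_{j-k}   (c_k = 0 for k > q),
using gamma(-m) = gamma(m).
psi-weights needed (psi_j = theta_j + sum_i phi_i psi_{j-i}):
  psi_1 = theta_1 + phi_1 = -0.173 + (-0.331) = -0.504
  psi_2 = theta_2 + phi_1 psi_1 = -0.43 + (-0.331)(-0.504) = -0.263176
Right-hand sides:
  c_0 = sigma^2 (1 + theta_1 psi_1 + theta_2 psi_2) = 1 * (1 + (-0.173)(-0.504) + (-0.43)(-0.263176)) = 1 * 1.200358 = 1.200358
  c_1 = sigma^2 (theta_1 + theta_2 psi_1) = 1 * (-0.173 + (-0.43)(-0.504)) = 0.04372
  c_2 = sigma^2 theta_2 = 1 * (-0.43) = -0.43
Equations for k = 0 and k = 1 (AR order 1):
  gamma(0) = phi_1 gamma(1) + c_0
  gamma(1) = phi_1 gamma(0) + c_1
Substituting the second into the first: gamma(0) (1 - phi_1^2) = c_0 + phi_1 c_1, so
  gamma(0) = (c_0 + phi_1 c_1) / (1 - phi_1^2) = (1.200358 + (-0.331)(0.04372)) / (1 - (-0.331)^2) = 1.185886 / 0.890439 = 1.3318.
Therefore gamma(0) = 1.3318 (to 4 decimal places).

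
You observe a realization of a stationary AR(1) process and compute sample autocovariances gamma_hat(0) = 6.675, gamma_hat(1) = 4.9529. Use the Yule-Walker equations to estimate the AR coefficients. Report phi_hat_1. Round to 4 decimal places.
\hat\phi_{1} = 0.7420

The Yule-Walker equations for an AR(p) process read, in matrix form,
  Gamma_p phi = r_p,   with   (Gamma_p)_{ij} = gamma(|i - j|),
                       (r_p)_i = gamma(i),   i,j = 1..p.
Substitute the sample gammas (Toeplitz matrix and right-hand side of size 1):
  Gamma_p = [[6.675]]
  r_p     = [4.9529]
With p = 1 this is the single equation gamma(0) phi_1 = gamma(1):
  phi_hat_1 = gamma(1) / gamma(0) = 4.9529 / 6.675 = 0.7420.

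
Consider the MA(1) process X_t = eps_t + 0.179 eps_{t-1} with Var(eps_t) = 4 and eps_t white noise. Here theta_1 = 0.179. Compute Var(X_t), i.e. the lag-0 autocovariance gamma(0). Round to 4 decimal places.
\gamma(0) = 4.1282

For an MA(q) process X_t = eps_t + sum_i theta_i eps_{t-i} with
Var(eps_t) = sigma^2, the variance is
  gamma(0) = sigma^2 * (1 + sum_i theta_i^2).
  sum_i theta_i^2 = (0.179)^2 = 0.032041.
  gamma(0) = 4 * (1 + 0.032041) = 4 * 1.032041 = 4.128164, which rounds to 4.1282.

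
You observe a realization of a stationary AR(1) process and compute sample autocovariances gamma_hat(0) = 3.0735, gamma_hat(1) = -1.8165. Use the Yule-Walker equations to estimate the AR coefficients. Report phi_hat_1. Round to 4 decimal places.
\hat\phi_{1} = -0.5910

The Yule-Walker equations for an AR(p) process read, in matrix form,
  Gamma_p phi = r_p,   with   (Gamma_p)_{ij} = gamma(|i - j|),
                       (r_p)_i = gamma(i),   i,j = 1..p.
Substitute the sample gammas (Toeplitz matrix and right-hand side of size 1):
  Gamma_p = [[3.0735]]
  r_p     = [-1.8165]
With p = 1 this is the single equation gamma(0) phi_1 = gamma(1):
  phi_hat_1 = gamma(1) / gamma(0) = -1.8165 / 3.0735 = -0.5910.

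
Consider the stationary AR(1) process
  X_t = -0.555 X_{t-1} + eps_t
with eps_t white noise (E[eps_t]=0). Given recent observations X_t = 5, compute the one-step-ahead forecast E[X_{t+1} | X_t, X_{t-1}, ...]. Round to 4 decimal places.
E[X_{t+1} \mid \mathcal F_t] = -2.7750

For an AR(p) model X_t = c + sum_i phi_i X_{t-i} + eps_t, the
one-step-ahead conditional mean is
  E[X_{t+1} | X_t, ...] = c + sum_i phi_i X_{t+1-i}.
Substitute known values:
  E[X_{t+1} | ...] = (-0.555) * (5)
                   = -2.7750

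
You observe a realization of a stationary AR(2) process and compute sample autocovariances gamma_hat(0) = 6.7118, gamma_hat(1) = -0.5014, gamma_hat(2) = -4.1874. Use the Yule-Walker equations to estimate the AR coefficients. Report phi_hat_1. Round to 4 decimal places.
\hat\phi_{1} = -0.1220

The Yule-Walker equations for an AR(p) process read, in matrix form,
  Gamma_p phi = r_p,   with   (Gamma_p)_{ij} = gamma(|i - j|),
                       (r_p)_i = gamma(i),   i,j = 1..p.
Substitute the sample gammas (Toeplitz matrix and right-hand side of size 2):
  Gamma_p = [[6.7118, -0.5014], [-0.5014, 6.7118]]
  r_p     = [-0.5014, -4.1874]
Written out:
  6.7118 phi_1 - 0.5014 phi_2 = -0.5014
  -0.5014 phi_1 + 6.7118 phi_2 = -4.1874
Solve by Cramer's rule:
  det = gamma(0)^2 - gamma(1)^2 = (6.7118)^2 - (-0.5014)^2 = 45.04825924 - 0.25140196 = 44.79685728
  phi_hat_1 = [gamma(1) gamma(0) - gamma(1) gamma(2)] / det = [(-0.5014)(6.7118) - (-0.5014)(-4.1874)] / 44.79685728 = -5.46485888 / 44.79685728 = -0.122
  phi_hat_2 = [gamma(0) gamma(2) - gamma(1)^2] / det = [(6.7118)(-4.1874) - (-0.5014)^2] / 44.79685728 = -28.35639328 / 44.79685728 = -0.633
So phi_hat = [-0.1220, -0.6330].
Therefore phi_hat_1 = -0.1220.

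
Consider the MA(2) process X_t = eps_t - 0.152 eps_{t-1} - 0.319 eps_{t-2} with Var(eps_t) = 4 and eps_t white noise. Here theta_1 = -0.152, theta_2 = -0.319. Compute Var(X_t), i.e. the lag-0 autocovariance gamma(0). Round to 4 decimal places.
\gamma(0) = 4.4995

For an MA(q) process X_t = eps_t + sum_i theta_i eps_{t-i} with
Var(eps_t) = sigma^2, the variance is
  gamma(0) = sigma^2 * (1 + sum_i theta_i^2).
  sum_i theta_i^2 = (-0.152)^2 + (-0.319)^2 = 0.023104 + 0.101761 = 0.124865.
  gamma(0) = 4 * (1 + 0.124865) = 4 * 1.124865 = 4.49946, which rounds to 4.4995.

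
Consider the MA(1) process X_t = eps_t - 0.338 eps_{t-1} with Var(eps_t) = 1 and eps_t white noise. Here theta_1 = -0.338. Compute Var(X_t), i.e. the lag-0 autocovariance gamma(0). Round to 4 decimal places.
\gamma(0) = 1.1142

For an MA(q) process X_t = eps_t + sum_i theta_i eps_{t-i} with
Var(eps_t) = sigma^2, the variance is
  gamma(0) = sigma^2 * (1 + sum_i theta_i^2).
  sum_i theta_i^2 = (-0.338)^2 = 0.114244.
  gamma(0) = 1 * (1 + 0.114244) = 1 * 1.114244 = 1.114244, which rounds to 1.1142.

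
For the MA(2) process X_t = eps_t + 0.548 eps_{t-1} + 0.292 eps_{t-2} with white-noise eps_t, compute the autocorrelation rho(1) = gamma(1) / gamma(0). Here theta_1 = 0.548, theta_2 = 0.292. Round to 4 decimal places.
\rho(1) = 0.5110

For an MA(q) process with theta_0 = 1, the autocovariance is
  gamma(k) = sigma^2 * sum_{i=0..q-k} theta_i * theta_{i+k},
and rho(k) = gamma(k) / gamma(0). Sigma^2 cancels.
  numerator   = (1)*(0.548) + (0.548)*(0.292) = 0.708016.
  denominator = (1)^2 + (0.548)^2 + (0.292)^2 = 1.385568.
  rho(1) = 0.708016 / 1.385568 = 0.5110.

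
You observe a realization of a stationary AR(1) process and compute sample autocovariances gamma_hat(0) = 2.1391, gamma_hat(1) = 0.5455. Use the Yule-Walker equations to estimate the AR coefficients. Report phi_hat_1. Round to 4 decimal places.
\hat\phi_{1} = 0.2550

The Yule-Walker equations for an AR(p) process read, in matrix form,
  Gamma_p phi = r_p,   with   (Gamma_p)_{ij} = gamma(|i - j|),
                       (r_p)_i = gamma(i),   i,j = 1..p.
Substitute the sample gammas (Toeplitz matrix and right-hand side of size 1):
  Gamma_p = [[2.1391]]
  r_p     = [0.5455]
With p = 1 this is the single equation gamma(0) phi_1 = gamma(1):
  phi_hat_1 = gamma(1) / gamma(0) = 0.5455 / 2.1391 = 0.2550.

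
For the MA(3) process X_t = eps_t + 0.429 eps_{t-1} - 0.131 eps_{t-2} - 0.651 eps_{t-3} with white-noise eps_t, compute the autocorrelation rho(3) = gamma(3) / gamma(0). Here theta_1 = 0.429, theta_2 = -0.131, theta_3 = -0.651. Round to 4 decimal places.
\rho(3) = -0.4006

For an MA(q) process with theta_0 = 1, the autocovariance is
  gamma(k) = sigma^2 * sum_{i=0..q-k} theta_i * theta_{i+k},
and rho(k) = gamma(k) / gamma(0). Sigma^2 cancels.
  numerator   = (1)*(-0.651) = -0.651.
  denominator = (1)^2 + (0.429)^2 + (-0.131)^2 + (-0.651)^2 = 1.625003.
  rho(3) = -0.651 / 1.625003 = -0.4006.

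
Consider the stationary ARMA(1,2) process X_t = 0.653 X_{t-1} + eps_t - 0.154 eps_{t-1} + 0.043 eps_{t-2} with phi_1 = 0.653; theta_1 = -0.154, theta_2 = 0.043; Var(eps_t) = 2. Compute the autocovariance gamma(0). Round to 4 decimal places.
\gamma(0) = 2.9724

Multiply the model equation by X_{t-k} and take expectations. With theta_0 = psi_0 = 1 and psi_j the MA(infinity) weights, this gives
  gamma(k) - sum_i phi_i gamma(k-i) = c_k,
  c_k = sigma^2 * sum_{j=k..q} theta_j psi_{j-k}   (c_k = 0 for k > q),
using gamma(-m) = gamma(m).
psi-weights needed (psi_j = theta_j + sum_i phi_i psi_{j-i}):
  psi_1 = theta_1 + phi_1 = -0.154 + (0.653) = 0.499
  psi_2 = theta_2 + phi_1 psi_1 = 0.043 + (0.653)(0.499) = 0.368847
Right-hand sides:
  c_0 = sigma^2 (1 + theta_1 psi_1 + theta_2 psi_2) = 2 * (1 + (-0.154)(0.499) + (0.043)(0.368847)) = 2 * 0.939014 = 1.878029
  c_1 = sigma^2 (theta_1 + theta_2 psi_1) = 2 * (-0.154 + (0.043)(0.499)) = -0.265086
  c_2 = sigma^2 theta_2 = 2 * (0.043) = 0.086
Equations for k = 0 and k = 1 (AR order 1):
  gamma(0) = phi_1 gamma(1) + c_0
  gamma(1) = phi_1 gamma(0) + c_1
Substituting the second into the first: gamma(0) (1 - phi_1^2) = c_0 + phi_1 c_1, so
  gamma(0) = (c_0 + phi_1 c_1) / (1 - phi_1^2) = (1.878029 + (0.653)(-0.265086)) / (1 - (0.653)^2) = 1.704928 / 0.573591 = 2.972375.
Therefore gamma(0) = 2.9724 (to 4 decimal places).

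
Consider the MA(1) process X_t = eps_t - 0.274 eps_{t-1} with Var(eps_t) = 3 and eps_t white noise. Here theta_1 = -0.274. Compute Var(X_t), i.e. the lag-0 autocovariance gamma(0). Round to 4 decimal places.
\gamma(0) = 3.2252

For an MA(q) process X_t = eps_t + sum_i theta_i eps_{t-i} with
Var(eps_t) = sigma^2, the variance is
  gamma(0) = sigma^2 * (1 + sum_i theta_i^2).
  sum_i theta_i^2 = (-0.274)^2 = 0.075076.
  gamma(0) = 3 * (1 + 0.075076) = 3 * 1.075076 = 3.225228, which rounds to 3.2252.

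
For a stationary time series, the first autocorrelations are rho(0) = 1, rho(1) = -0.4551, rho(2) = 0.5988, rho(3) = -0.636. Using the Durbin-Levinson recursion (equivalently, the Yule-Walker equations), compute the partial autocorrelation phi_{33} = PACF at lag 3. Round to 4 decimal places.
\phi_{33} = -0.4559

The PACF at lag k is phi_{kk}, the last component of the solution
to the Yule-Walker system G_k phi = r_k where
  (G_k)_{ij} = rho(|i - j|), (r_k)_i = rho(i), i,j = 1..k.
Equivalently, Durbin-Levinson gives phi_{kk} iteratively:
  phi_{11} = rho(1)
  phi_{kk} = [rho(k) - sum_{j=1..k-1} phi_{k-1,j} rho(k-j)]
            / [1 - sum_{j=1..k-1} phi_{k-1,j} rho(j)],
  phi_{k,j} = phi_{k-1,j} - phi_{kk} phi_{k-1,k-j},  j = 1..k-1.
Step k = 1:
  phi_11 = rho(1) = -0.4551.
Step k = 2:
  phi_22 = [rho(2) - phi_11 rho(1)] / [1 - phi_11 rho(1)] = [0.5988 - (-0.4551)(-0.4551)] / [1 - (-0.4551)(-0.4551)]
         = 0.39168399 / 0.79288399 = 0.493999.
  Update: phi_21 = phi_11 - phi_22 phi_11 = -0.4551 - (0.493999)(-0.4551) = -0.230281.
Step k = 3:
  phi_33 = [rho(3) - phi_21 rho(2) - phi_22 rho(1)] / [1 - phi_21 rho(1) - phi_22 rho(2)]
    numerator   = -0.636 - (-0.230281)(0.5988) - (0.493999)(-0.4551) = -0.27328874
    denominator = 1 - (-0.230281)(-0.4551) - (0.493999)(0.5988) = 0.59939245
  phi_33 = -0.27328874 / 0.59939245 = -0.4559.
Therefore phi_{33} = -0.4559.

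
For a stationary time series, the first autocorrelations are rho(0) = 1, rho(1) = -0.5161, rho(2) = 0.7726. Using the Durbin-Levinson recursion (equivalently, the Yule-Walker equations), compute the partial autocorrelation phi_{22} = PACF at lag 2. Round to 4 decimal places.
\phi_{22} = 0.6900

The PACF at lag k is phi_{kk}, the last component of the solution
to the Yule-Walker system G_k phi = r_k where
  (G_k)_{ij} = rho(|i - j|), (r_k)_i = rho(i), i,j = 1..k.
Equivalently, Durbin-Levinson gives phi_{kk} iteratively:
  phi_{11} = rho(1)
  phi_{kk} = [rho(k) - sum_{j=1..k-1} phi_{k-1,j} rho(k-j)]
            / [1 - sum_{j=1..k-1} phi_{k-1,j} rho(j)],
  phi_{k,j} = phi_{k-1,j} - phi_{kk} phi_{k-1,k-j},  j = 1..k-1.
Step k = 1:
  phi_11 = rho(1) = -0.5161.
Step k = 2:
  phi_22 = [rho(2) - phi_11 rho(1)] / [1 - phi_11 rho(1)] = [0.7726 - (-0.5161)(-0.5161)] / [1 - (-0.5161)(-0.5161)]
         = 0.50624079 / 0.73364079 = 0.69.
Therefore phi_{22} = 0.6900.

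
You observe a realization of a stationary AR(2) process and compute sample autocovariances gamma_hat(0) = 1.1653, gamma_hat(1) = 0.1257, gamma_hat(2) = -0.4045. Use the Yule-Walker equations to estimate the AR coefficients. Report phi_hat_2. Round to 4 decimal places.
\hat\phi_{2} = -0.3630

The Yule-Walker equations for an AR(p) process read, in matrix form,
  Gamma_p phi = r_p,   with   (Gamma_p)_{ij} = gamma(|i - j|),
                       (r_p)_i = gamma(i),   i,j = 1..p.
Substitute the sample gammas (Toeplitz matrix and right-hand side of size 2):
  Gamma_p = [[1.1653, 0.1257], [0.1257, 1.1653]]
  r_p     = [0.1257, -0.4045]
Written out:
  1.1653 phi_1 + 0.1257 phi_2 = 0.1257
  0.1257 phi_1 + 1.1653 phi_2 = -0.4045
Solve by Cramer's rule:
  det = gamma(0)^2 - gamma(1)^2 = (1.1653)^2 - (0.1257)^2 = 1.35792409 - 0.01580049 = 1.3421236
  phi_hat_1 = [gamma(1) gamma(0) - gamma(1) gamma(2)] / det = [(0.1257)(1.1653) - (0.1257)(-0.4045)] / 1.3421236 = 0.19732386 / 1.3421236 = 0.147
  phi_hat_2 = [gamma(0) gamma(2) - gamma(1)^2] / det = [(1.1653)(-0.4045) - (0.1257)^2] / 1.3421236 = -0.48716434 / 1.3421236 = -0.363
So phi_hat = [0.1470, -0.3630].
Therefore phi_hat_2 = -0.3630.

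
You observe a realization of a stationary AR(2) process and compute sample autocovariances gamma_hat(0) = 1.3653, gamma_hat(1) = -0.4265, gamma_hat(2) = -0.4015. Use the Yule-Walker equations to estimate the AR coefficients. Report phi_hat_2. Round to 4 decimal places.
\hat\phi_{2} = -0.4340

The Yule-Walker equations for an AR(p) process read, in matrix form,
  Gamma_p phi = r_p,   with   (Gamma_p)_{ij} = gamma(|i - j|),
                       (r_p)_i = gamma(i),   i,j = 1..p.
Substitute the sample gammas (Toeplitz matrix and right-hand side of size 2):
  Gamma_p = [[1.3653, -0.4265], [-0.4265, 1.3653]]
  r_p     = [-0.4265, -0.4015]
Written out:
  1.3653 phi_1 - 0.4265 phi_2 = -0.4265
  -0.4265 phi_1 + 1.3653 phi_2 = -0.4015
Solve by Cramer's rule:
  det = gamma(0)^2 - gamma(1)^2 = (1.3653)^2 - (-0.4265)^2 = 1.86404409 - 0.18190225 = 1.68214184
  phi_hat_1 = [gamma(1) gamma(0) - gamma(1) gamma(2)] / det = [(-0.4265)(1.3653) - (-0.4265)(-0.4015)] / 1.68214184 = -0.7535402 / 1.68214184 = -0.448
  phi_hat_2 = [gamma(0) gamma(2) - gamma(1)^2] / det = [(1.3653)(-0.4015) - (-0.4265)^2] / 1.68214184 = -0.7300702 / 1.68214184 = -0.434
So phi_hat = [-0.4480, -0.4340].
Therefore phi_hat_2 = -0.4340.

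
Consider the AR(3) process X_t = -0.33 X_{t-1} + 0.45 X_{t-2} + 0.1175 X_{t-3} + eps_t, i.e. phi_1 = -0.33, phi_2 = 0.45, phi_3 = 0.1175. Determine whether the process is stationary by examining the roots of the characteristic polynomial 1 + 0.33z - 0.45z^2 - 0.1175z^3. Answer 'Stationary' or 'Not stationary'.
\text{Stationary}

The AR(p) characteristic polynomial is P(z) = 1 + 0.33z - 0.45z^2 - 0.1175z^3.
Stationarity requires all roots to lie outside the unit circle, i.e. |z| > 1 for every root.
Degree 3: look for a simple real root z0 first, then factor out (1 - z/z0) and solve the remaining quadratic.
Testing z0 = -4: P(-4) = 1 + (0.33)(-4) + (-0.45)(-4)^2 + (-0.1175)(-4)^3
  = 1 + (-1.32) + (-7.2) + (7.52) = 0.  So z_0 = -4 is a root, |z_0| = 4.
Divide out the factor (1 + 0.25 z) = (1 - z/z0) (since 1/z0 = -0.25):
  P(z) = (1 + 0.25 z)(1 + (0.08) z + (-0.47) z^2)
  [check: z-coef 0.08 - (-0.25) = 0.33; z^2-coef -0.47 - (-0.25)(0.08) = -0.45; z^3-coef -(-0.25)(-0.47) = -0.1175.]
Remaining roots from the quadratic factor 1 + (0.08) z + (-0.47) z^2:
  Set 1 + (0.08) z + (-0.47) z^2 = 0, i.e. a z^2 + b z + c = 0 with a = -0.47, b = 0.08, c = 1.
  Discriminant D = b^2 - 4ac = (0.08)^2 - 4*(-0.47)*1 = 0.0064 - (-1.88) = 1.8864.
  D >= 0, so the roots are real: z = (-b +/- sqrt(D)) / (2a) = (-0.08 +/- 1.373463) / (-0.94).
    z_1 = (-0.08 + 1.373463) / (-0.94) = -1.376,   |z_1| = 1.376.
    z_2 = (-0.08 - 1.373463) / (-0.94) = 1.5462,   |z_2| = 1.5462.
Moduli of all roots: 4.0000, 1.3760, 1.5462.
All moduli strictly greater than 1? Yes.
Verdict: Stationary.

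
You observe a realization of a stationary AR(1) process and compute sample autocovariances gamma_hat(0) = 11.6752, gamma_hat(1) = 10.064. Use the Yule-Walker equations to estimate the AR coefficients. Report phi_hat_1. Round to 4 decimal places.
\hat\phi_{1} = 0.8620

The Yule-Walker equations for an AR(p) process read, in matrix form,
  Gamma_p phi = r_p,   with   (Gamma_p)_{ij} = gamma(|i - j|),
                       (r_p)_i = gamma(i),   i,j = 1..p.
Substitute the sample gammas (Toeplitz matrix and right-hand side of size 1):
  Gamma_p = [[11.6752]]
  r_p     = [10.064]
With p = 1 this is the single equation gamma(0) phi_1 = gamma(1):
  phi_hat_1 = gamma(1) / gamma(0) = 10.064 / 11.6752 = 0.8620.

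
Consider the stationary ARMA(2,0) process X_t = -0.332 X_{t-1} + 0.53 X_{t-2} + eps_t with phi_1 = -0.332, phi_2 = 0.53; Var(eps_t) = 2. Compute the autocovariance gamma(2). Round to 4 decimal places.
\gamma(2) = 4.2440

Multiply the model equation by X_{t-k} and take expectations. With theta_0 = psi_0 = 1 and psi_j the MA(infinity) weights, this gives
  gamma(k) - sum_i phi_i gamma(k-i) = c_k,
  c_k = sigma^2 * sum_{j=k..q} theta_j psi_{j-k}   (c_k = 0 for k > q),
using gamma(-m) = gamma(m).
Pure AR (q = 0): c_0 = sigma^2 = 2, c_k = 0 for k >= 1.
Equations for k = 0, 1, 2 (AR order 2, c_2 = 0):
  (E0) gamma(0) = phi_1 gamma(1) + phi_2 gamma(2) + c_0
  (E1) gamma(1) = phi_1 gamma(0) + phi_2 gamma(1) + c_1
  (E2) gamma(2) = phi_1 gamma(1) + phi_2 gamma(0)
From (E1): gamma(1) = A gamma(0) + B with
  A = phi_1 / (1 - phi_2) = -0.332 / 0.47 = -0.706383,   B = c_1 / (1 - phi_2) = 0 / 0.47 = 0.
Insert (E2) into (E0): gamma(0) (1 - phi_2^2) = phi_1 (1 + phi_2) gamma(1) + c_0.
  phi_1 (1 + phi_2) = (-0.332)(1.53) = -0.50796,   1 - phi_2^2 = 0.7191.
Replace gamma(1) by A gamma(0) + B and collect gamma(0):
  gamma(0) [0.7191 - (-0.50796)(-0.706383)] = c_0 = 2
  gamma(0) * 0.360286 = 2
  gamma(0) = 2 / 0.360286 = 5.55115.
  gamma(1) = A gamma(0) = (-0.706383)(5.55115) = -3.921238.
  gamma(2) = phi_1 gamma(1) + phi_2 gamma(0) = (-0.332)(-3.921238) + (0.53)(5.55115) = 4.243961.
Therefore gamma(2) = 4.2440 (to 4 decimal places).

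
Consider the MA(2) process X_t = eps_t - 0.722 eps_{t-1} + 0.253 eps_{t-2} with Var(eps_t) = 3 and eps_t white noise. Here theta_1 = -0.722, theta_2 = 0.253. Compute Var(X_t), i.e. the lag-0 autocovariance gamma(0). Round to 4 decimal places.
\gamma(0) = 4.7559

For an MA(q) process X_t = eps_t + sum_i theta_i eps_{t-i} with
Var(eps_t) = sigma^2, the variance is
  gamma(0) = sigma^2 * (1 + sum_i theta_i^2).
  sum_i theta_i^2 = (-0.722)^2 + (0.253)^2 = 0.521284 + 0.064009 = 0.585293.
  gamma(0) = 3 * (1 + 0.585293) = 3 * 1.585293 = 4.755879, which rounds to 4.7559.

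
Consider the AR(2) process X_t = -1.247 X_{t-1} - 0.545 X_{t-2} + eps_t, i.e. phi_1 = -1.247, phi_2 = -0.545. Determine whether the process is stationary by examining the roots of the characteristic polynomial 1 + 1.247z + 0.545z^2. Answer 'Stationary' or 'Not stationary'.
\text{Stationary}

The AR(p) characteristic polynomial is P(z) = 1 + 1.247z + 0.545z^2.
Stationarity requires all roots to lie outside the unit circle, i.e. |z| > 1 for every root.
Set 1 + (1.247) z + (0.545) z^2 = 0, i.e. a z^2 + b z + c = 0 with a = 0.545, b = 1.247, c = 1.
Discriminant D = b^2 - 4ac = (1.247)^2 - 4*(0.545)*1 = 1.555009 - (2.18) = -0.624991.
D < 0, so the roots are the complex-conjugate pair z = (-b +/- i sqrt(-D)) / (2a) = -1.144 +/- 0.7253i.
For a conjugate pair |z|^2 = z * conj(z) = (product of roots) = c/a = 1/(0.545) = 1.834862, so |z| = sqrt(1.834862) = 1.3546 for both roots.
Moduli of all roots: 1.3546, 1.3546.
All moduli strictly greater than 1? Yes.
Verdict: Stationary.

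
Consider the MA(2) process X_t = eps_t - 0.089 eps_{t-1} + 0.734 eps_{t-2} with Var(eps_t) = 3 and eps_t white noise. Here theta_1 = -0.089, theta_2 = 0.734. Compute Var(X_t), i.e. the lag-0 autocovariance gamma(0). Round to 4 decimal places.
\gamma(0) = 4.6400

For an MA(q) process X_t = eps_t + sum_i theta_i eps_{t-i} with
Var(eps_t) = sigma^2, the variance is
  gamma(0) = sigma^2 * (1 + sum_i theta_i^2).
  sum_i theta_i^2 = (-0.089)^2 + (0.734)^2 = 0.007921 + 0.538756 = 0.546677.
  gamma(0) = 3 * (1 + 0.546677) = 3 * 1.546677 = 4.640031, which rounds to 4.6400.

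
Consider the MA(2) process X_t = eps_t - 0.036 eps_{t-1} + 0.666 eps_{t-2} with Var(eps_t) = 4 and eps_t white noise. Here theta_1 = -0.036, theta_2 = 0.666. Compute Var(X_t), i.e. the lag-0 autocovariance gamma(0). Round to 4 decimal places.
\gamma(0) = 5.7794

For an MA(q) process X_t = eps_t + sum_i theta_i eps_{t-i} with
Var(eps_t) = sigma^2, the variance is
  gamma(0) = sigma^2 * (1 + sum_i theta_i^2).
  sum_i theta_i^2 = (-0.036)^2 + (0.666)^2 = 0.001296 + 0.443556 = 0.444852.
  gamma(0) = 4 * (1 + 0.444852) = 4 * 1.444852 = 5.779408, which rounds to 5.7794.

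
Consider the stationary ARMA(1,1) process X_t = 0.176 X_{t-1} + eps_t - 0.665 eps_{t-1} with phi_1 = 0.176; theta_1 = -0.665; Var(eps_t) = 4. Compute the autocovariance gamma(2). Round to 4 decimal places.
\gamma(2) = -0.3137

Multiply the model equation by X_{t-k} and take expectations. With theta_0 = psi_0 = 1 and psi_j the MA(infinity) weights, this gives
  gamma(k) - sum_i phi_i gamma(k-i) = c_k,
  c_k = sigma^2 * sum_{j=k..q} theta_j psi_{j-k}   (c_k = 0 for k > q),
using gamma(-m) = gamma(m).
psi-weights needed (psi_j = theta_j + sum_i phi_i psi_{j-i}):
  psi_1 = theta_1 + phi_1 = -0.665 + (0.176) = -0.489
Right-hand sides:
  c_0 = sigma^2 (1 + theta_1 psi_1) = 4 * (1 + (-0.665)(-0.489)) = 4 * 1.325185 = 5.30074
  c_1 = sigma^2 theta_1 = 4 * (-0.665) = -2.66
  c_2 = 0
Equations for k = 0 and k = 1 (AR order 1):
  gamma(0) = phi_1 gamma(1) + c_0
  gamma(1) = phi_1 gamma(0) + c_1
Substituting the second into the first: gamma(0) (1 - phi_1^2) = c_0 + phi_1 c_1, so
  gamma(0) = (c_0 + phi_1 c_1) / (1 - phi_1^2) = (5.30074 + (0.176)(-2.66)) / (1 - (0.176)^2) = 4.83258 / 0.969024 = 4.987059.
  gamma(1) = phi_1 gamma(0) + c_1 = (0.176)(4.987059) + (-2.66) = -1.782278.
For k = 2 (> q): gamma(2) = phi_1 gamma(1) = (0.176)(-1.782278) = -0.313681.
Therefore gamma(2) = -0.3137 (to 4 decimal places).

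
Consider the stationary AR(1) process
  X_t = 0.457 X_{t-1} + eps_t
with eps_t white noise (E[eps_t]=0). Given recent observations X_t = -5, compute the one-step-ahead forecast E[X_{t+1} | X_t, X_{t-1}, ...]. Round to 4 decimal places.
E[X_{t+1} \mid \mathcal F_t] = -2.2850

For an AR(p) model X_t = c + sum_i phi_i X_{t-i} + eps_t, the
one-step-ahead conditional mean is
  E[X_{t+1} | X_t, ...] = c + sum_i phi_i X_{t+1-i}.
Substitute known values:
  E[X_{t+1} | ...] = (0.457) * (-5)
                   = -2.2850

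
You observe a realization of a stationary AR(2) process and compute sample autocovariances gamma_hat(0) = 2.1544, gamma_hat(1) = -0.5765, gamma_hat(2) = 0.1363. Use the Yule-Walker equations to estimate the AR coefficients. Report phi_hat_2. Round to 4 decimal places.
\hat\phi_{2} = -0.0090

The Yule-Walker equations for an AR(p) process read, in matrix form,
  Gamma_p phi = r_p,   with   (Gamma_p)_{ij} = gamma(|i - j|),
                       (r_p)_i = gamma(i),   i,j = 1..p.
Substitute the sample gammas (Toeplitz matrix and right-hand side of size 2):
  Gamma_p = [[2.1544, -0.5765], [-0.5765, 2.1544]]
  r_p     = [-0.5765, 0.1363]
Written out:
  2.1544 phi_1 - 0.5765 phi_2 = -0.5765
  -0.5765 phi_1 + 2.1544 phi_2 = 0.1363
Solve by Cramer's rule:
  det = gamma(0)^2 - gamma(1)^2 = (2.1544)^2 - (-0.5765)^2 = 4.64143936 - 0.33235225 = 4.30908711
  phi_hat_1 = [gamma(1) gamma(0) - gamma(1) gamma(2)] / det = [(-0.5765)(2.1544) - (-0.5765)(0.1363)] / 4.30908711 = -1.16343465 / 4.30908711 = -0.27
  phi_hat_2 = [gamma(0) gamma(2) - gamma(1)^2] / det = [(2.1544)(0.1363) - (-0.5765)^2] / 4.30908711 = -0.03870753 / 4.30908711 = -0.009
So phi_hat = [-0.2700, -0.0090].
Therefore phi_hat_2 = -0.0090.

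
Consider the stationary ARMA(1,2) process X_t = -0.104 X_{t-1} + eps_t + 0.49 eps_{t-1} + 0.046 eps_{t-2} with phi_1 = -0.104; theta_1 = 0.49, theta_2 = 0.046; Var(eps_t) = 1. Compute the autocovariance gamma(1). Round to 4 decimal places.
\gamma(1) = 0.3883

Multiply the model equation by X_{t-k} and take expectations. With theta_0 = psi_0 = 1 and psi_j the MA(infinity) weights, this gives
  gamma(k) - sum_i phi_i gamma(k-i) = c_k,
  c_k = sigma^2 * sum_{j=k..q} theta_j psi_{j-k}   (c_k = 0 for k > q),
using gamma(-m) = gamma(m).
psi-weights needed (psi_j = theta_j + sum_i phi_i psi_{j-i}):
  psi_1 = theta_1 + phi_1 = 0.49 + (-0.104) = 0.386
  psi_2 = theta_2 + phi_1 psi_1 = 0.046 + (-0.104)(0.386) = 0.005856
Right-hand sides:
  c_0 = sigma^2 (1 + theta_1 psi_1 + theta_2 psi_2) = 1 * (1 + (0.49)(0.386) + (0.046)(0.005856)) = 1 * 1.189409 = 1.189409
  c_1 = sigma^2 (theta_1 + theta_2 psi_1) = 1 * (0.49 + (0.046)(0.386)) = 0.507756
  c_2 = sigma^2 theta_2 = 1 * (0.046) = 0.046
Equations for k = 0 and k = 1 (AR order 1):
  gamma(0) = phi_1 gamma(1) + c_0
  gamma(1) = phi_1 gamma(0) + c_1
Substituting the second into the first: gamma(0) (1 - phi_1^2) = c_0 + phi_1 c_1, so
  gamma(0) = (c_0 + phi_1 c_1) / (1 - phi_1^2) = (1.189409 + (-0.104)(0.507756)) / (1 - (-0.104)^2) = 1.136603 / 0.989184 = 1.149031.
  gamma(1) = phi_1 gamma(0) + c_1 = (-0.104)(1.149031) + (0.507756) = 0.388257.
Therefore gamma(1) = 0.3883 (to 4 decimal places).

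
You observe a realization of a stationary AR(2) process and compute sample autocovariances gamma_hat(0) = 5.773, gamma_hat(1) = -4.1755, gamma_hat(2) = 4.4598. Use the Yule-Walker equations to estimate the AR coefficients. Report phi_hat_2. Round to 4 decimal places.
\hat\phi_{2} = 0.5230

The Yule-Walker equations for an AR(p) process read, in matrix form,
  Gamma_p phi = r_p,   with   (Gamma_p)_{ij} = gamma(|i - j|),
                       (r_p)_i = gamma(i),   i,j = 1..p.
Substitute the sample gammas (Toeplitz matrix and right-hand side of size 2):
  Gamma_p = [[5.773, -4.1755], [-4.1755, 5.773]]
  r_p     = [-4.1755, 4.4598]
Written out:
  5.773 phi_1 - 4.1755 phi_2 = -4.1755
  -4.1755 phi_1 + 5.773 phi_2 = 4.4598
Solve by Cramer's rule:
  det = gamma(0)^2 - gamma(1)^2 = (5.773)^2 - (-4.1755)^2 = 33.327529 - 17.43480025 = 15.89272875
  phi_hat_1 = [gamma(1) gamma(0) - gamma(1) gamma(2)] / det = [(-4.1755)(5.773) - (-4.1755)(4.4598)] / 15.89272875 = -5.4832666 / 15.89272875 = -0.345
  phi_hat_2 = [gamma(0) gamma(2) - gamma(1)^2] / det = [(5.773)(4.4598) - (-4.1755)^2] / 15.89272875 = 8.31162515 / 15.89272875 = 0.523
So phi_hat = [-0.3450, 0.5230].
Therefore phi_hat_2 = 0.5230.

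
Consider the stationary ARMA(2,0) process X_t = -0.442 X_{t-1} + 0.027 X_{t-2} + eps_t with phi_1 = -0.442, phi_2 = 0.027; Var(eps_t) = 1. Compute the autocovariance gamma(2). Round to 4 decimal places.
\gamma(2) = 0.2872

Multiply the model equation by X_{t-k} and take expectations. With theta_0 = psi_0 = 1 and psi_j the MA(infinity) weights, this gives
  gamma(k) - sum_i phi_i gamma(k-i) = c_k,
  c_k = sigma^2 * sum_{j=k..q} theta_j psi_{j-k}   (c_k = 0 for k > q),
using gamma(-m) = gamma(m).
Pure AR (q = 0): c_0 = sigma^2 = 1, c_k = 0 for k >= 1.
Equations for k = 0, 1, 2 (AR order 2, c_2 = 0):
  (E0) gamma(0) = phi_1 gamma(1) + phi_2 gamma(2) + c_0
  (E1) gamma(1) = phi_1 gamma(0) + phi_2 gamma(1) + c_1
  (E2) gamma(2) = phi_1 gamma(1) + phi_2 gamma(0)
From (E1): gamma(1) = A gamma(0) + B with
  A = phi_1 / (1 - phi_2) = -0.442 / 0.973 = -0.454265,   B = c_1 / (1 - phi_2) = 0 / 0.973 = 0.
Insert (E2) into (E0): gamma(0) (1 - phi_2^2) = phi_1 (1 + phi_2) gamma(1) + c_0.
  phi_1 (1 + phi_2) = (-0.442)(1.027) = -0.453934,   1 - phi_2^2 = 0.999271.
Replace gamma(1) by A gamma(0) + B and collect gamma(0):
  gamma(0) [0.999271 - (-0.453934)(-0.454265)] = c_0 = 1
  gamma(0) * 0.793065 = 1
  gamma(0) = 1 / 0.793065 = 1.260931.
  gamma(1) = A gamma(0) = (-0.454265)(1.260931) = -0.572797.
  gamma(2) = phi_1 gamma(1) + phi_2 gamma(0) = (-0.442)(-0.572797) + (0.027)(1.260931) = 0.287221.
Therefore gamma(2) = 0.2872 (to 4 decimal places).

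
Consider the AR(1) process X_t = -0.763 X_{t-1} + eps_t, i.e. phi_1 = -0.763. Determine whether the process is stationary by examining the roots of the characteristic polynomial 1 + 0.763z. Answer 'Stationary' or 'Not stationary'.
\text{Stationary}

The AR(p) characteristic polynomial is P(z) = 1 + 0.763z.
Stationarity requires all roots to lie outside the unit circle, i.e. |z| > 1 for every root.
This is linear in z: 1 + (0.763) z = 0  =>  z = -1/(0.763) = -1.310616,  |z| = 1.310616.
Moduli of all roots: 1.3106.
All moduli strictly greater than 1? Yes.
Verdict: Stationary.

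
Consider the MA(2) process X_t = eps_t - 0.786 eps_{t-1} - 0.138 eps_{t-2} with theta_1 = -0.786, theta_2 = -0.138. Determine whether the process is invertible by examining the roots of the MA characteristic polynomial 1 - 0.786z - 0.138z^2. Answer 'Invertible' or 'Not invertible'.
\text{Invertible}

The MA(q) characteristic polynomial is P(z) = 1 - 0.786z - 0.138z^2.
Invertibility requires all roots to lie outside the unit circle, i.e. |z| > 1 for every root.
Set 1 + (-0.786) z + (-0.138) z^2 = 0, i.e. a z^2 + b z + c = 0 with a = -0.138, b = -0.786, c = 1.
Discriminant D = b^2 - 4ac = (-0.786)^2 - 4*(-0.138)*1 = 0.617796 - (-0.552) = 1.169796.
D >= 0, so the roots are real: z = (-b +/- sqrt(D)) / (2a) = (0.786 +/- 1.081571) / (-0.276).
  z_1 = (0.786 + 1.081571) / (-0.276) = -6.7666,   |z_1| = 6.7666.
  z_2 = (0.786 - 1.081571) / (-0.276) = 1.0709,   |z_2| = 1.0709.
Moduli of all roots: 6.7666, 1.0709.
All moduli strictly greater than 1? Yes.
Verdict: Invertible.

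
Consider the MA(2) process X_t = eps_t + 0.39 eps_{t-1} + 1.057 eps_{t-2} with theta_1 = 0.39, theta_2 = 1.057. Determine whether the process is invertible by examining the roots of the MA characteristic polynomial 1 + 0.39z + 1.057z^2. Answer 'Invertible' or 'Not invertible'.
\text{Not invertible}

The MA(q) characteristic polynomial is P(z) = 1 + 0.39z + 1.057z^2.
Invertibility requires all roots to lie outside the unit circle, i.e. |z| > 1 for every root.
Set 1 + (0.39) z + (1.057) z^2 = 0, i.e. a z^2 + b z + c = 0 with a = 1.057, b = 0.39, c = 1.
Discriminant D = b^2 - 4ac = (0.39)^2 - 4*(1.057)*1 = 0.1521 - (4.228) = -4.0759.
D < 0, so the roots are the complex-conjugate pair z = (-b +/- i sqrt(-D)) / (2a) = -0.1845 +/- 0.955i.
For a conjugate pair |z|^2 = z * conj(z) = (product of roots) = c/a = 1/(1.057) = 0.946074, so |z| = sqrt(0.946074) = 0.9727 for both roots.
Moduli of all roots: 0.9727, 0.9727.
All moduli strictly greater than 1? No.
Verdict: Not invertible.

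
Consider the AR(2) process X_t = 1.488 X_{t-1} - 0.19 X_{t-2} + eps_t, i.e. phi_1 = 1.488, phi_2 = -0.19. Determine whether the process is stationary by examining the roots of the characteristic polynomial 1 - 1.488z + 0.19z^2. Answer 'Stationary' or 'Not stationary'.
\text{Not stationary}

The AR(p) characteristic polynomial is P(z) = 1 - 1.488z + 0.19z^2.
Stationarity requires all roots to lie outside the unit circle, i.e. |z| > 1 for every root.
Set 1 + (-1.488) z + (0.19) z^2 = 0, i.e. a z^2 + b z + c = 0 with a = 0.19, b = -1.488, c = 1.
Discriminant D = b^2 - 4ac = (-1.488)^2 - 4*(0.19)*1 = 2.214144 - (0.76) = 1.454144.
D >= 0, so the roots are real: z = (-b +/- sqrt(D)) / (2a) = (1.488 +/- 1.205879) / (0.38).
  z_1 = (1.488 + 1.205879) / (0.38) = 7.0892,   |z_1| = 7.0892.
  z_2 = (1.488 - 1.205879) / (0.38) = 0.7424,   |z_2| = 0.7424.
Moduli of all roots: 7.0892, 0.7424.
All moduli strictly greater than 1? No.
Verdict: Not stationary.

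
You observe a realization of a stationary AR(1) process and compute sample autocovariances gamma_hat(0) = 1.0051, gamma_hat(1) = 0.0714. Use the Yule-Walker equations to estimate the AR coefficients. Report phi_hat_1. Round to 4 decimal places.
\hat\phi_{1} = 0.0710

The Yule-Walker equations for an AR(p) process read, in matrix form,
  Gamma_p phi = r_p,   with   (Gamma_p)_{ij} = gamma(|i - j|),
                       (r_p)_i = gamma(i),   i,j = 1..p.
Substitute the sample gammas (Toeplitz matrix and right-hand side of size 1):
  Gamma_p = [[1.0051]]
  r_p     = [0.0714]
With p = 1 this is the single equation gamma(0) phi_1 = gamma(1):
  phi_hat_1 = gamma(1) / gamma(0) = 0.0714 / 1.0051 = 0.0710.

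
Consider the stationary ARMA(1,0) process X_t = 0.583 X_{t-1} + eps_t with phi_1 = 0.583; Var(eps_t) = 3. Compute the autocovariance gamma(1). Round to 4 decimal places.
\gamma(1) = 2.6496

Multiply the model equation by X_{t-k} and take expectations. With theta_0 = psi_0 = 1 and psi_j the MA(infinity) weights, this gives
  gamma(k) - sum_i phi_i gamma(k-i) = c_k,
  c_k = sigma^2 * sum_{j=k..q} theta_j psi_{j-k}   (c_k = 0 for k > q),
using gamma(-m) = gamma(m).
Pure AR (q = 0): c_0 = sigma^2 = 3, c_k = 0 for k >= 1.
Equations for k = 0 and k = 1 (AR order 1):
  gamma(0) = phi_1 gamma(1) + c_0
  gamma(1) = phi_1 gamma(0) + c_1
Substituting the second into the first: gamma(0) (1 - phi_1^2) = c_0 + phi_1 c_1, so
  gamma(0) = c_0 / (1 - phi_1^2) = 3 / (1 - (0.583)^2) = 3 / 0.660111 = 4.54469.
  gamma(1) = phi_1 gamma(0) = (0.583)(4.54469) = 2.649554.
Therefore gamma(1) = 2.6496 (to 4 decimal places).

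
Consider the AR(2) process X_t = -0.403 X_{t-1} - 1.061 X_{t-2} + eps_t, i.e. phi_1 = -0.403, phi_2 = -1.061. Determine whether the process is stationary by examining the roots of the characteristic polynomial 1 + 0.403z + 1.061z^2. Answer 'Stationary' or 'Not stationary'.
\text{Not stationary}

The AR(p) characteristic polynomial is P(z) = 1 + 0.403z + 1.061z^2.
Stationarity requires all roots to lie outside the unit circle, i.e. |z| > 1 for every root.
Set 1 + (0.403) z + (1.061) z^2 = 0, i.e. a z^2 + b z + c = 0 with a = 1.061, b = 0.403, c = 1.
Discriminant D = b^2 - 4ac = (0.403)^2 - 4*(1.061)*1 = 0.162409 - (4.244) = -4.081591.
D < 0, so the roots are the complex-conjugate pair z = (-b +/- i sqrt(-D)) / (2a) = -0.1899 +/- 0.9521i.
For a conjugate pair |z|^2 = z * conj(z) = (product of roots) = c/a = 1/(1.061) = 0.942507, so |z| = sqrt(0.942507) = 0.9708 for both roots.
Moduli of all roots: 0.9708, 0.9708.
All moduli strictly greater than 1? No.
Verdict: Not stationary.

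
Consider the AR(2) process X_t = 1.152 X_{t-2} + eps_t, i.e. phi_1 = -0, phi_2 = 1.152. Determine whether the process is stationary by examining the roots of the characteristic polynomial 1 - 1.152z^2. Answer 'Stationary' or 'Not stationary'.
\text{Not stationary}

The AR(p) characteristic polynomial is P(z) = 1 - 1.152z^2.
Stationarity requires all roots to lie outside the unit circle, i.e. |z| > 1 for every root.
Set 1 + (0) z + (-1.152) z^2 = 0, i.e. a z^2 + b z + c = 0 with a = -1.152, b = 0, c = 1.
Discriminant D = b^2 - 4ac = (0)^2 - 4*(-1.152)*1 = 0 - (-4.608) = 4.608.
D >= 0, so the roots are real: z = (-b +/- sqrt(D)) / (2a) = (0 +/- 2.146625) / (-2.304).
  z_1 = (0 + 2.146625) / (-2.304) = -0.9317,   |z_1| = 0.9317.
  z_2 = (0 - 2.146625) / (-2.304) = 0.9317,   |z_2| = 0.9317.
Moduli of all roots: 0.9317, 0.9317.
All moduli strictly greater than 1? No.
Verdict: Not stationary.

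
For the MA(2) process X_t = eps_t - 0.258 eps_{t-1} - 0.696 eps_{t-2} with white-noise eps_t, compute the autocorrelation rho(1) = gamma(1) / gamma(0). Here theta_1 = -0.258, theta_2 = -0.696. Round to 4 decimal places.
\rho(1) = -0.0506

For an MA(q) process with theta_0 = 1, the autocovariance is
  gamma(k) = sigma^2 * sum_{i=0..q-k} theta_i * theta_{i+k},
and rho(k) = gamma(k) / gamma(0). Sigma^2 cancels.
  numerator   = (1)*(-0.258) + (-0.258)*(-0.696) = -0.078432.
  denominator = (1)^2 + (-0.258)^2 + (-0.696)^2 = 1.55098.
  rho(1) = -0.078432 / 1.55098 = -0.0506.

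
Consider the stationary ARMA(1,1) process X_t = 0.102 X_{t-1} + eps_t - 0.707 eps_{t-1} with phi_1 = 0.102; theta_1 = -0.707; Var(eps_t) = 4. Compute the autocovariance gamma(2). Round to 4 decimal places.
\gamma(2) = -0.2314

Multiply the model equation by X_{t-k} and take expectations. With theta_0 = psi_0 = 1 and psi_j the MA(infinity) weights, this gives
  gamma(k) - sum_i phi_i gamma(k-i) = c_k,
  c_k = sigma^2 * sum_{j=k..q} theta_j psi_{j-k}   (c_k = 0 for k > q),
using gamma(-m) = gamma(m).
psi-weights needed (psi_j = theta_j + sum_i phi_i psi_{j-i}):
  psi_1 = theta_1 + phi_1 = -0.707 + (0.102) = -0.605
Right-hand sides:
  c_0 = sigma^2 (1 + theta_1 psi_1) = 4 * (1 + (-0.707)(-0.605)) = 4 * 1.427735 = 5.71094
  c_1 = sigma^2 theta_1 = 4 * (-0.707) = -2.828
  c_2 = 0
Equations for k = 0 and k = 1 (AR order 1):
  gamma(0) = phi_1 gamma(1) + c_0
  gamma(1) = phi_1 gamma(0) + c_1
Substituting the second into the first: gamma(0) (1 - phi_1^2) = c_0 + phi_1 c_1, so
  gamma(0) = (c_0 + phi_1 c_1) / (1 - phi_1^2) = (5.71094 + (0.102)(-2.828)) / (1 - (0.102)^2) = 5.422484 / 0.989596 = 5.479493.
  gamma(1) = phi_1 gamma(0) + c_1 = (0.102)(5.479493) + (-2.828) = -2.269092.
For k = 2 (> q): gamma(2) = phi_1 gamma(1) = (0.102)(-2.269092) = -0.231447.
Therefore gamma(2) = -0.2314 (to 4 decimal places).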